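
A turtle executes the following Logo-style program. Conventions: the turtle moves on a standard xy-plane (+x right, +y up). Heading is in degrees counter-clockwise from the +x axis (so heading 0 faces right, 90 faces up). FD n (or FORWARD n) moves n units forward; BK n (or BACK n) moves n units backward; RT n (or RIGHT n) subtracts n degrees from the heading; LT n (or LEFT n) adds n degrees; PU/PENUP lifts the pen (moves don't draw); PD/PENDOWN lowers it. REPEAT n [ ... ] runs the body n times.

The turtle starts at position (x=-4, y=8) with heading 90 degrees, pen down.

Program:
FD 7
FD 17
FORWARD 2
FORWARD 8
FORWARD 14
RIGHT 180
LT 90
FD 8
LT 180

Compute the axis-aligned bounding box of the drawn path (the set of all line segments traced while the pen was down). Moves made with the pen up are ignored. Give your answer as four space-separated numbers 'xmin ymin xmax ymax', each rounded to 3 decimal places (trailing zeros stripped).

Answer: -4 8 4 56

Derivation:
Executing turtle program step by step:
Start: pos=(-4,8), heading=90, pen down
FD 7: (-4,8) -> (-4,15) [heading=90, draw]
FD 17: (-4,15) -> (-4,32) [heading=90, draw]
FD 2: (-4,32) -> (-4,34) [heading=90, draw]
FD 8: (-4,34) -> (-4,42) [heading=90, draw]
FD 14: (-4,42) -> (-4,56) [heading=90, draw]
RT 180: heading 90 -> 270
LT 90: heading 270 -> 0
FD 8: (-4,56) -> (4,56) [heading=0, draw]
LT 180: heading 0 -> 180
Final: pos=(4,56), heading=180, 6 segment(s) drawn

Segment endpoints: x in {-4, -4, -4, -4, -4, 4}, y in {8, 15, 32, 34, 42, 56}
xmin=-4, ymin=8, xmax=4, ymax=56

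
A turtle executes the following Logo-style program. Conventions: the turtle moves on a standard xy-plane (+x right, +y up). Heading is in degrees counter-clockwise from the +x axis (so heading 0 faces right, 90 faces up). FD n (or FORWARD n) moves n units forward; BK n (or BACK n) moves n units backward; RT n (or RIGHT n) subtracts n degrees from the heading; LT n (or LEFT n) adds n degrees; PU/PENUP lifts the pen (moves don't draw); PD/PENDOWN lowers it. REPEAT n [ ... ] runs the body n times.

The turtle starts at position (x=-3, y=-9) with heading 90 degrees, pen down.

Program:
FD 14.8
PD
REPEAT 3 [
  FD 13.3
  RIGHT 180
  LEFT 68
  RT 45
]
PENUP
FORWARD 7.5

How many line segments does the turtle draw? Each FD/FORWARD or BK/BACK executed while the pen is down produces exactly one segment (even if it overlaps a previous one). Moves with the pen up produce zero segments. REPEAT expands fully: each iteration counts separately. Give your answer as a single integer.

Executing turtle program step by step:
Start: pos=(-3,-9), heading=90, pen down
FD 14.8: (-3,-9) -> (-3,5.8) [heading=90, draw]
PD: pen down
REPEAT 3 [
  -- iteration 1/3 --
  FD 13.3: (-3,5.8) -> (-3,19.1) [heading=90, draw]
  RT 180: heading 90 -> 270
  LT 68: heading 270 -> 338
  RT 45: heading 338 -> 293
  -- iteration 2/3 --
  FD 13.3: (-3,19.1) -> (2.197,6.857) [heading=293, draw]
  RT 180: heading 293 -> 113
  LT 68: heading 113 -> 181
  RT 45: heading 181 -> 136
  -- iteration 3/3 --
  FD 13.3: (2.197,6.857) -> (-7.37,16.096) [heading=136, draw]
  RT 180: heading 136 -> 316
  LT 68: heading 316 -> 24
  RT 45: heading 24 -> 339
]
PU: pen up
FD 7.5: (-7.37,16.096) -> (-0.369,13.408) [heading=339, move]
Final: pos=(-0.369,13.408), heading=339, 4 segment(s) drawn
Segments drawn: 4

Answer: 4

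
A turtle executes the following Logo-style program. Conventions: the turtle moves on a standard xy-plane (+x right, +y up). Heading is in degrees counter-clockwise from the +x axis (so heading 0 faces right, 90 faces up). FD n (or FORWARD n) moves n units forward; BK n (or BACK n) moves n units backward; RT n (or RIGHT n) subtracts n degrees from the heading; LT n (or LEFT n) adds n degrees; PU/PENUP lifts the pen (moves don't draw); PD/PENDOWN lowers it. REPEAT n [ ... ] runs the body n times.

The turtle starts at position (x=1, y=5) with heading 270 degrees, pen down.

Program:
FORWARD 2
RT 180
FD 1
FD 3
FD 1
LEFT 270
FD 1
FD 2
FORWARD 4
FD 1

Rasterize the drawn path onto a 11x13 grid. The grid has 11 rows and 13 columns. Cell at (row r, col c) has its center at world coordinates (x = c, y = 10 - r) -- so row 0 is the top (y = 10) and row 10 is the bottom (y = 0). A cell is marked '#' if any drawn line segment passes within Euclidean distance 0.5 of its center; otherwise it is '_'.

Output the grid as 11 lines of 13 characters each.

Answer: _____________
_____________
_#########___
_#___________
_#___________
_#___________
_#___________
_#___________
_____________
_____________
_____________

Derivation:
Segment 0: (1,5) -> (1,3)
Segment 1: (1,3) -> (1,4)
Segment 2: (1,4) -> (1,7)
Segment 3: (1,7) -> (1,8)
Segment 4: (1,8) -> (2,8)
Segment 5: (2,8) -> (4,8)
Segment 6: (4,8) -> (8,8)
Segment 7: (8,8) -> (9,8)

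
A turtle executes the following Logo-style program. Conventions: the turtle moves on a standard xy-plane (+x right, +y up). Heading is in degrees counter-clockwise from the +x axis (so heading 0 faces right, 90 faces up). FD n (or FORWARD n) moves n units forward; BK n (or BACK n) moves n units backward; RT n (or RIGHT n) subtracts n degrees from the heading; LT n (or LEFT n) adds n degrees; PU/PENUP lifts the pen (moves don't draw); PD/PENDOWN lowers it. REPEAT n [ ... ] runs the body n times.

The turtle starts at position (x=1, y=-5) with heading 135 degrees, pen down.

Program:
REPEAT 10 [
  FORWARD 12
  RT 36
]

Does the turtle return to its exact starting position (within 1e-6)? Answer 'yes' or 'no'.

Answer: yes

Derivation:
Executing turtle program step by step:
Start: pos=(1,-5), heading=135, pen down
REPEAT 10 [
  -- iteration 1/10 --
  FD 12: (1,-5) -> (-7.485,3.485) [heading=135, draw]
  RT 36: heading 135 -> 99
  -- iteration 2/10 --
  FD 12: (-7.485,3.485) -> (-9.362,15.338) [heading=99, draw]
  RT 36: heading 99 -> 63
  -- iteration 3/10 --
  FD 12: (-9.362,15.338) -> (-3.915,26.03) [heading=63, draw]
  RT 36: heading 63 -> 27
  -- iteration 4/10 --
  FD 12: (-3.915,26.03) -> (6.777,31.478) [heading=27, draw]
  RT 36: heading 27 -> 351
  -- iteration 5/10 --
  FD 12: (6.777,31.478) -> (18.63,29.6) [heading=351, draw]
  RT 36: heading 351 -> 315
  -- iteration 6/10 --
  FD 12: (18.63,29.6) -> (27.115,21.115) [heading=315, draw]
  RT 36: heading 315 -> 279
  -- iteration 7/10 --
  FD 12: (27.115,21.115) -> (28.992,9.263) [heading=279, draw]
  RT 36: heading 279 -> 243
  -- iteration 8/10 --
  FD 12: (28.992,9.263) -> (23.544,-1.429) [heading=243, draw]
  RT 36: heading 243 -> 207
  -- iteration 9/10 --
  FD 12: (23.544,-1.429) -> (12.852,-6.877) [heading=207, draw]
  RT 36: heading 207 -> 171
  -- iteration 10/10 --
  FD 12: (12.852,-6.877) -> (1,-5) [heading=171, draw]
  RT 36: heading 171 -> 135
]
Final: pos=(1,-5), heading=135, 10 segment(s) drawn

Start position: (1, -5)
Final position: (1, -5)
Distance = 0; < 1e-6 -> CLOSED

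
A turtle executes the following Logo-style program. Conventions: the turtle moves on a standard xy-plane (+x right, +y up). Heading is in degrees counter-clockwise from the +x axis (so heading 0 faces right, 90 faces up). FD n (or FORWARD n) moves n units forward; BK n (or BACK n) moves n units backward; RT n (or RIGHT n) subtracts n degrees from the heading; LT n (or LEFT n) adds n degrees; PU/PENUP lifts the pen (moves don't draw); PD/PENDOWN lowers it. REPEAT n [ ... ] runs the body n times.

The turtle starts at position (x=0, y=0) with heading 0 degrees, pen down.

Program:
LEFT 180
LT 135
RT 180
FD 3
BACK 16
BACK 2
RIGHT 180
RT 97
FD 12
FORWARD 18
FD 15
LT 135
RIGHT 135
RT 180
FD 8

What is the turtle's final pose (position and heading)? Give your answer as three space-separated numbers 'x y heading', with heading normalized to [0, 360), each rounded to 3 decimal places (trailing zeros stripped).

Executing turtle program step by step:
Start: pos=(0,0), heading=0, pen down
LT 180: heading 0 -> 180
LT 135: heading 180 -> 315
RT 180: heading 315 -> 135
FD 3: (0,0) -> (-2.121,2.121) [heading=135, draw]
BK 16: (-2.121,2.121) -> (9.192,-9.192) [heading=135, draw]
BK 2: (9.192,-9.192) -> (10.607,-10.607) [heading=135, draw]
RT 180: heading 135 -> 315
RT 97: heading 315 -> 218
FD 12: (10.607,-10.607) -> (1.15,-17.995) [heading=218, draw]
FD 18: (1.15,-17.995) -> (-13.034,-29.076) [heading=218, draw]
FD 15: (-13.034,-29.076) -> (-24.854,-38.311) [heading=218, draw]
LT 135: heading 218 -> 353
RT 135: heading 353 -> 218
RT 180: heading 218 -> 38
FD 8: (-24.854,-38.311) -> (-18.55,-33.386) [heading=38, draw]
Final: pos=(-18.55,-33.386), heading=38, 7 segment(s) drawn

Answer: -18.55 -33.386 38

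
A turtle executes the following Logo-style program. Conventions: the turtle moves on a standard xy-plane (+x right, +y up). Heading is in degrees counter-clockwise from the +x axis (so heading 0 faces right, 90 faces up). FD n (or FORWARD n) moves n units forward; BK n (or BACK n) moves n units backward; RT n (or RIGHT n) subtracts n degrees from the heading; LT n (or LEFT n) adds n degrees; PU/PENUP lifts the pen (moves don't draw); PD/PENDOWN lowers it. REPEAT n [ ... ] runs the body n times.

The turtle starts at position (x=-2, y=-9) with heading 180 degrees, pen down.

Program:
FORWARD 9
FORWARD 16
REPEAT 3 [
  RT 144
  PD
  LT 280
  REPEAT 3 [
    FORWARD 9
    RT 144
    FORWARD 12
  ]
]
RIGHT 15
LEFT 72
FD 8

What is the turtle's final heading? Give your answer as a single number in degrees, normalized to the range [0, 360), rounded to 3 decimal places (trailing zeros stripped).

Executing turtle program step by step:
Start: pos=(-2,-9), heading=180, pen down
FD 9: (-2,-9) -> (-11,-9) [heading=180, draw]
FD 16: (-11,-9) -> (-27,-9) [heading=180, draw]
REPEAT 3 [
  -- iteration 1/3 --
  RT 144: heading 180 -> 36
  PD: pen down
  LT 280: heading 36 -> 316
  REPEAT 3 [
    -- iteration 1/3 --
    FD 9: (-27,-9) -> (-20.526,-15.252) [heading=316, draw]
    RT 144: heading 316 -> 172
    FD 12: (-20.526,-15.252) -> (-32.409,-13.582) [heading=172, draw]
    -- iteration 2/3 --
    FD 9: (-32.409,-13.582) -> (-41.322,-12.329) [heading=172, draw]
    RT 144: heading 172 -> 28
    FD 12: (-41.322,-12.329) -> (-30.726,-6.696) [heading=28, draw]
    -- iteration 3/3 --
    FD 9: (-30.726,-6.696) -> (-22.78,-2.47) [heading=28, draw]
    RT 144: heading 28 -> 244
    FD 12: (-22.78,-2.47) -> (-28.04,-13.256) [heading=244, draw]
  ]
  -- iteration 2/3 --
  RT 144: heading 244 -> 100
  PD: pen down
  LT 280: heading 100 -> 20
  REPEAT 3 [
    -- iteration 1/3 --
    FD 9: (-28.04,-13.256) -> (-19.583,-10.178) [heading=20, draw]
    RT 144: heading 20 -> 236
    FD 12: (-19.583,-10.178) -> (-26.293,-20.126) [heading=236, draw]
    -- iteration 2/3 --
    FD 9: (-26.293,-20.126) -> (-31.326,-27.588) [heading=236, draw]
    RT 144: heading 236 -> 92
    FD 12: (-31.326,-27.588) -> (-31.745,-15.595) [heading=92, draw]
    -- iteration 3/3 --
    FD 9: (-31.745,-15.595) -> (-32.059,-6.6) [heading=92, draw]
    RT 144: heading 92 -> 308
    FD 12: (-32.059,-6.6) -> (-24.671,-16.056) [heading=308, draw]
  ]
  -- iteration 3/3 --
  RT 144: heading 308 -> 164
  PD: pen down
  LT 280: heading 164 -> 84
  REPEAT 3 [
    -- iteration 1/3 --
    FD 9: (-24.671,-16.056) -> (-23.73,-7.106) [heading=84, draw]
    RT 144: heading 84 -> 300
    FD 12: (-23.73,-7.106) -> (-17.73,-17.498) [heading=300, draw]
    -- iteration 2/3 --
    FD 9: (-17.73,-17.498) -> (-13.23,-25.292) [heading=300, draw]
    RT 144: heading 300 -> 156
    FD 12: (-13.23,-25.292) -> (-24.193,-20.411) [heading=156, draw]
    -- iteration 3/3 --
    FD 9: (-24.193,-20.411) -> (-32.415,-16.751) [heading=156, draw]
    RT 144: heading 156 -> 12
    FD 12: (-32.415,-16.751) -> (-20.677,-14.256) [heading=12, draw]
  ]
]
RT 15: heading 12 -> 357
LT 72: heading 357 -> 69
FD 8: (-20.677,-14.256) -> (-17.81,-6.787) [heading=69, draw]
Final: pos=(-17.81,-6.787), heading=69, 21 segment(s) drawn

Answer: 69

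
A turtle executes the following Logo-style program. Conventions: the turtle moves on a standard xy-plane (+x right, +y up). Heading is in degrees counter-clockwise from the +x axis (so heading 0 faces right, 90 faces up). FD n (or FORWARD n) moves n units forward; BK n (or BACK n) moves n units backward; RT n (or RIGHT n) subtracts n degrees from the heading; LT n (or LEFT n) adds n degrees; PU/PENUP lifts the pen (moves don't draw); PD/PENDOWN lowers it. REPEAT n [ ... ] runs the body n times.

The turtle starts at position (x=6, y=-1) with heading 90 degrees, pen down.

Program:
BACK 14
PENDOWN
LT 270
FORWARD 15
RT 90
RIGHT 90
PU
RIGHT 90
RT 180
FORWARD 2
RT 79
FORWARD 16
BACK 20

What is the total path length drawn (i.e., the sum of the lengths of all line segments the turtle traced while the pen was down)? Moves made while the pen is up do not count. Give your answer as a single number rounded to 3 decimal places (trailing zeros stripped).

Answer: 29

Derivation:
Executing turtle program step by step:
Start: pos=(6,-1), heading=90, pen down
BK 14: (6,-1) -> (6,-15) [heading=90, draw]
PD: pen down
LT 270: heading 90 -> 0
FD 15: (6,-15) -> (21,-15) [heading=0, draw]
RT 90: heading 0 -> 270
RT 90: heading 270 -> 180
PU: pen up
RT 90: heading 180 -> 90
RT 180: heading 90 -> 270
FD 2: (21,-15) -> (21,-17) [heading=270, move]
RT 79: heading 270 -> 191
FD 16: (21,-17) -> (5.294,-20.053) [heading=191, move]
BK 20: (5.294,-20.053) -> (24.927,-16.237) [heading=191, move]
Final: pos=(24.927,-16.237), heading=191, 2 segment(s) drawn

Segment lengths:
  seg 1: (6,-1) -> (6,-15), length = 14
  seg 2: (6,-15) -> (21,-15), length = 15
Total = 29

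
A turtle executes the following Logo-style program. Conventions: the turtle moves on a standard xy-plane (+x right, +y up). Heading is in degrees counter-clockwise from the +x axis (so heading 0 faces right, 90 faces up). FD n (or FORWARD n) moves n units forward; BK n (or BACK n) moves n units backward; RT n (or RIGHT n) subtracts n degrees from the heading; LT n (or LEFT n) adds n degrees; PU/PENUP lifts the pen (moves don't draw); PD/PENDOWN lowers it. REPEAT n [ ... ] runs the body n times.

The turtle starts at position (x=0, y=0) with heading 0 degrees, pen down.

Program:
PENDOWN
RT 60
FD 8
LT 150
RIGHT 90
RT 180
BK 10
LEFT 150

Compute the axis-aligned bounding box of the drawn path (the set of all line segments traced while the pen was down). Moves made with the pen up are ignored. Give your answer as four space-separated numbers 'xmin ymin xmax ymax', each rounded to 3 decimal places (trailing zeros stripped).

Answer: 0 -6.928 14 0

Derivation:
Executing turtle program step by step:
Start: pos=(0,0), heading=0, pen down
PD: pen down
RT 60: heading 0 -> 300
FD 8: (0,0) -> (4,-6.928) [heading=300, draw]
LT 150: heading 300 -> 90
RT 90: heading 90 -> 0
RT 180: heading 0 -> 180
BK 10: (4,-6.928) -> (14,-6.928) [heading=180, draw]
LT 150: heading 180 -> 330
Final: pos=(14,-6.928), heading=330, 2 segment(s) drawn

Segment endpoints: x in {0, 4, 14}, y in {-6.928, -6.928, 0}
xmin=0, ymin=-6.928, xmax=14, ymax=0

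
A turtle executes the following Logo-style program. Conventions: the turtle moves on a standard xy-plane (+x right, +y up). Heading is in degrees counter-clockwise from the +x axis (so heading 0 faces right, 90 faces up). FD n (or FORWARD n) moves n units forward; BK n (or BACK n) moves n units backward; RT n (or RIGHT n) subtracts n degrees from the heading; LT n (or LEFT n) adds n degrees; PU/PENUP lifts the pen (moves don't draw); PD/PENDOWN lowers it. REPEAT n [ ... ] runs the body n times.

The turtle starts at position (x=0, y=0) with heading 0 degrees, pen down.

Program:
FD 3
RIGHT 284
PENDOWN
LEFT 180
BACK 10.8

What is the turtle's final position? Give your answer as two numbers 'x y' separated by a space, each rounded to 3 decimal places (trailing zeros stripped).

Executing turtle program step by step:
Start: pos=(0,0), heading=0, pen down
FD 3: (0,0) -> (3,0) [heading=0, draw]
RT 284: heading 0 -> 76
PD: pen down
LT 180: heading 76 -> 256
BK 10.8: (3,0) -> (5.613,10.479) [heading=256, draw]
Final: pos=(5.613,10.479), heading=256, 2 segment(s) drawn

Answer: 5.613 10.479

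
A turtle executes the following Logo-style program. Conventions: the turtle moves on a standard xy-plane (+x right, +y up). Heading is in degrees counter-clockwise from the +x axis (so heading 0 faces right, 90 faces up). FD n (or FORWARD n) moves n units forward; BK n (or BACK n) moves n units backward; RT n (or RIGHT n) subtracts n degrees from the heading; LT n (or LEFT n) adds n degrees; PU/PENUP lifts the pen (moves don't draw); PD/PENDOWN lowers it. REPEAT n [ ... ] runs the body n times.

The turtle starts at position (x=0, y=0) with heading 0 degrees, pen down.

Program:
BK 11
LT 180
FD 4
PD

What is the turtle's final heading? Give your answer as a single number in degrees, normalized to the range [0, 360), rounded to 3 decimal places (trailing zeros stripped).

Answer: 180

Derivation:
Executing turtle program step by step:
Start: pos=(0,0), heading=0, pen down
BK 11: (0,0) -> (-11,0) [heading=0, draw]
LT 180: heading 0 -> 180
FD 4: (-11,0) -> (-15,0) [heading=180, draw]
PD: pen down
Final: pos=(-15,0), heading=180, 2 segment(s) drawn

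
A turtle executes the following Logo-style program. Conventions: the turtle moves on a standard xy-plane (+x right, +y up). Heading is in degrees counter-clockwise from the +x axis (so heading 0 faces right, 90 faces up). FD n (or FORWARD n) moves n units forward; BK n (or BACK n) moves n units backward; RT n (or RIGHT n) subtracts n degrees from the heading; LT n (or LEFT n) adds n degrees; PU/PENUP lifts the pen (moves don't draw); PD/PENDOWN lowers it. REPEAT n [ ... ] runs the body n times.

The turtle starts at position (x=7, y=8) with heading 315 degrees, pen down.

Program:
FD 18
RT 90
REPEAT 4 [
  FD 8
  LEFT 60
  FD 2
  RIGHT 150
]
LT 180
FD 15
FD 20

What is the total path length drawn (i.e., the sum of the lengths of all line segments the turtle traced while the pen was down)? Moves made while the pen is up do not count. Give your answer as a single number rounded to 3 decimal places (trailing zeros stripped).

Executing turtle program step by step:
Start: pos=(7,8), heading=315, pen down
FD 18: (7,8) -> (19.728,-4.728) [heading=315, draw]
RT 90: heading 315 -> 225
REPEAT 4 [
  -- iteration 1/4 --
  FD 8: (19.728,-4.728) -> (14.071,-10.385) [heading=225, draw]
  LT 60: heading 225 -> 285
  FD 2: (14.071,-10.385) -> (14.589,-12.317) [heading=285, draw]
  RT 150: heading 285 -> 135
  -- iteration 2/4 --
  FD 8: (14.589,-12.317) -> (8.932,-6.66) [heading=135, draw]
  LT 60: heading 135 -> 195
  FD 2: (8.932,-6.66) -> (7,-7.177) [heading=195, draw]
  RT 150: heading 195 -> 45
  -- iteration 3/4 --
  FD 8: (7,-7.177) -> (12.657,-1.521) [heading=45, draw]
  LT 60: heading 45 -> 105
  FD 2: (12.657,-1.521) -> (12.139,0.411) [heading=105, draw]
  RT 150: heading 105 -> 315
  -- iteration 4/4 --
  FD 8: (12.139,0.411) -> (17.796,-5.246) [heading=315, draw]
  LT 60: heading 315 -> 15
  FD 2: (17.796,-5.246) -> (19.728,-4.728) [heading=15, draw]
  RT 150: heading 15 -> 225
]
LT 180: heading 225 -> 45
FD 15: (19.728,-4.728) -> (30.335,5.879) [heading=45, draw]
FD 20: (30.335,5.879) -> (44.477,20.021) [heading=45, draw]
Final: pos=(44.477,20.021), heading=45, 11 segment(s) drawn

Segment lengths:
  seg 1: (7,8) -> (19.728,-4.728), length = 18
  seg 2: (19.728,-4.728) -> (14.071,-10.385), length = 8
  seg 3: (14.071,-10.385) -> (14.589,-12.317), length = 2
  seg 4: (14.589,-12.317) -> (8.932,-6.66), length = 8
  seg 5: (8.932,-6.66) -> (7,-7.177), length = 2
  seg 6: (7,-7.177) -> (12.657,-1.521), length = 8
  seg 7: (12.657,-1.521) -> (12.139,0.411), length = 2
  seg 8: (12.139,0.411) -> (17.796,-5.246), length = 8
  seg 9: (17.796,-5.246) -> (19.728,-4.728), length = 2
  seg 10: (19.728,-4.728) -> (30.335,5.879), length = 15
  seg 11: (30.335,5.879) -> (44.477,20.021), length = 20
Total = 93

Answer: 93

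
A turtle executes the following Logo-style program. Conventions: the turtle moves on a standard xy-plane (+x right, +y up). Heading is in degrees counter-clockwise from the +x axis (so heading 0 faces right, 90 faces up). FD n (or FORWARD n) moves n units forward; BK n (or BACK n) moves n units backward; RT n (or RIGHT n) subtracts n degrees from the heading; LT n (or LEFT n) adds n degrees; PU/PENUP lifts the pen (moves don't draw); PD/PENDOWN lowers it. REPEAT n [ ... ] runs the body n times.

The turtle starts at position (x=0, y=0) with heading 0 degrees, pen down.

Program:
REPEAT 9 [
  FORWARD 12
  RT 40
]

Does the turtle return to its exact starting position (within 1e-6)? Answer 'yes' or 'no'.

Answer: yes

Derivation:
Executing turtle program step by step:
Start: pos=(0,0), heading=0, pen down
REPEAT 9 [
  -- iteration 1/9 --
  FD 12: (0,0) -> (12,0) [heading=0, draw]
  RT 40: heading 0 -> 320
  -- iteration 2/9 --
  FD 12: (12,0) -> (21.193,-7.713) [heading=320, draw]
  RT 40: heading 320 -> 280
  -- iteration 3/9 --
  FD 12: (21.193,-7.713) -> (23.276,-19.531) [heading=280, draw]
  RT 40: heading 280 -> 240
  -- iteration 4/9 --
  FD 12: (23.276,-19.531) -> (17.276,-29.923) [heading=240, draw]
  RT 40: heading 240 -> 200
  -- iteration 5/9 --
  FD 12: (17.276,-29.923) -> (6,-34.028) [heading=200, draw]
  RT 40: heading 200 -> 160
  -- iteration 6/9 --
  FD 12: (6,-34.028) -> (-5.276,-29.923) [heading=160, draw]
  RT 40: heading 160 -> 120
  -- iteration 7/9 --
  FD 12: (-5.276,-29.923) -> (-11.276,-19.531) [heading=120, draw]
  RT 40: heading 120 -> 80
  -- iteration 8/9 --
  FD 12: (-11.276,-19.531) -> (-9.193,-7.713) [heading=80, draw]
  RT 40: heading 80 -> 40
  -- iteration 9/9 --
  FD 12: (-9.193,-7.713) -> (0,0) [heading=40, draw]
  RT 40: heading 40 -> 0
]
Final: pos=(0,0), heading=0, 9 segment(s) drawn

Start position: (0, 0)
Final position: (0, 0)
Distance = 0; < 1e-6 -> CLOSED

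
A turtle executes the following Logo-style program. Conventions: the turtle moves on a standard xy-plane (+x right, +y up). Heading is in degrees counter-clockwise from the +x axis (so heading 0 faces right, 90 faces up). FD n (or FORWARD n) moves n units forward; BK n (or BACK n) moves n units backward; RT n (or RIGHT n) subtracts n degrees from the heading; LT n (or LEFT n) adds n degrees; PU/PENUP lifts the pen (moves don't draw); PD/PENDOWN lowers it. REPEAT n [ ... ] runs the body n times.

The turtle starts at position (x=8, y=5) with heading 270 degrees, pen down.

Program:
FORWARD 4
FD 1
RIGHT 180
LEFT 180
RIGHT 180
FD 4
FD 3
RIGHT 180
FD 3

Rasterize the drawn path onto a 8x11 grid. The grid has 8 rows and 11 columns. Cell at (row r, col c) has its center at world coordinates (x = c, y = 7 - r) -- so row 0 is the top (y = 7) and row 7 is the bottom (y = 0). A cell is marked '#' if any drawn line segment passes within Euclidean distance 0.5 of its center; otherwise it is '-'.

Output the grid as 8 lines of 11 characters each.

Answer: --------#--
--------#--
--------#--
--------#--
--------#--
--------#--
--------#--
--------#--

Derivation:
Segment 0: (8,5) -> (8,1)
Segment 1: (8,1) -> (8,0)
Segment 2: (8,0) -> (8,4)
Segment 3: (8,4) -> (8,7)
Segment 4: (8,7) -> (8,4)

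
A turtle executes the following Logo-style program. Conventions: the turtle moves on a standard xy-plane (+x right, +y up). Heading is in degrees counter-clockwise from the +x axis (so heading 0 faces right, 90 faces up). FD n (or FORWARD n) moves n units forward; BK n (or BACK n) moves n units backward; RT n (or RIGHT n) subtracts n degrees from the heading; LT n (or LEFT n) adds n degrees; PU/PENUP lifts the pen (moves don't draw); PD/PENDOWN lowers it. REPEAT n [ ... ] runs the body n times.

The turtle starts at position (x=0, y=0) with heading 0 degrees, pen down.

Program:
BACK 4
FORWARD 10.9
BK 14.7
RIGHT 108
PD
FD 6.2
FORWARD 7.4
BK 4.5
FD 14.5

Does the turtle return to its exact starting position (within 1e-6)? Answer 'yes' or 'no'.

Executing turtle program step by step:
Start: pos=(0,0), heading=0, pen down
BK 4: (0,0) -> (-4,0) [heading=0, draw]
FD 10.9: (-4,0) -> (6.9,0) [heading=0, draw]
BK 14.7: (6.9,0) -> (-7.8,0) [heading=0, draw]
RT 108: heading 0 -> 252
PD: pen down
FD 6.2: (-7.8,0) -> (-9.716,-5.897) [heading=252, draw]
FD 7.4: (-9.716,-5.897) -> (-12.003,-12.934) [heading=252, draw]
BK 4.5: (-12.003,-12.934) -> (-10.612,-8.655) [heading=252, draw]
FD 14.5: (-10.612,-8.655) -> (-15.093,-22.445) [heading=252, draw]
Final: pos=(-15.093,-22.445), heading=252, 7 segment(s) drawn

Start position: (0, 0)
Final position: (-15.093, -22.445)
Distance = 27.048; >= 1e-6 -> NOT closed

Answer: no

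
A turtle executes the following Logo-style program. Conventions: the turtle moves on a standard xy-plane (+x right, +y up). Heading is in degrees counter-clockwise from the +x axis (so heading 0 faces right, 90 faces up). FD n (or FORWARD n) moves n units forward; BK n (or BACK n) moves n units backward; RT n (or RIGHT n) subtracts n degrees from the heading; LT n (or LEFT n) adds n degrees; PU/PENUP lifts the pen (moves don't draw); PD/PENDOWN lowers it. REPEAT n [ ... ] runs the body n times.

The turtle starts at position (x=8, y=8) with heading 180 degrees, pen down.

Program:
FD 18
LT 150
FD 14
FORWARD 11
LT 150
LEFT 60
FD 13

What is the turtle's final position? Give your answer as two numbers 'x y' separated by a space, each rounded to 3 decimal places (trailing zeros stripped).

Answer: -1.349 -4.5

Derivation:
Executing turtle program step by step:
Start: pos=(8,8), heading=180, pen down
FD 18: (8,8) -> (-10,8) [heading=180, draw]
LT 150: heading 180 -> 330
FD 14: (-10,8) -> (2.124,1) [heading=330, draw]
FD 11: (2.124,1) -> (11.651,-4.5) [heading=330, draw]
LT 150: heading 330 -> 120
LT 60: heading 120 -> 180
FD 13: (11.651,-4.5) -> (-1.349,-4.5) [heading=180, draw]
Final: pos=(-1.349,-4.5), heading=180, 4 segment(s) drawn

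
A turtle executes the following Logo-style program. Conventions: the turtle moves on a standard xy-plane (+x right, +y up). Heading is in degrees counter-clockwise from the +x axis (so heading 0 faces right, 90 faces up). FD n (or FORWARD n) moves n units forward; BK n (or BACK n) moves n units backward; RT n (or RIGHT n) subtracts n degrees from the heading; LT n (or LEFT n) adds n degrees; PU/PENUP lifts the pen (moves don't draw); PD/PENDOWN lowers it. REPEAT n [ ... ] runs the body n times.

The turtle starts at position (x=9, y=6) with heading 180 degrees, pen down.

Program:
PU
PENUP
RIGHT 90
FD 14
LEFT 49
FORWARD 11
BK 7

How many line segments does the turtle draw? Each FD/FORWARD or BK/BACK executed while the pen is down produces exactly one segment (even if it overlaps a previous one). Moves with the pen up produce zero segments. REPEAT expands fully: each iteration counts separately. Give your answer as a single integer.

Answer: 0

Derivation:
Executing turtle program step by step:
Start: pos=(9,6), heading=180, pen down
PU: pen up
PU: pen up
RT 90: heading 180 -> 90
FD 14: (9,6) -> (9,20) [heading=90, move]
LT 49: heading 90 -> 139
FD 11: (9,20) -> (0.698,27.217) [heading=139, move]
BK 7: (0.698,27.217) -> (5.981,22.624) [heading=139, move]
Final: pos=(5.981,22.624), heading=139, 0 segment(s) drawn
Segments drawn: 0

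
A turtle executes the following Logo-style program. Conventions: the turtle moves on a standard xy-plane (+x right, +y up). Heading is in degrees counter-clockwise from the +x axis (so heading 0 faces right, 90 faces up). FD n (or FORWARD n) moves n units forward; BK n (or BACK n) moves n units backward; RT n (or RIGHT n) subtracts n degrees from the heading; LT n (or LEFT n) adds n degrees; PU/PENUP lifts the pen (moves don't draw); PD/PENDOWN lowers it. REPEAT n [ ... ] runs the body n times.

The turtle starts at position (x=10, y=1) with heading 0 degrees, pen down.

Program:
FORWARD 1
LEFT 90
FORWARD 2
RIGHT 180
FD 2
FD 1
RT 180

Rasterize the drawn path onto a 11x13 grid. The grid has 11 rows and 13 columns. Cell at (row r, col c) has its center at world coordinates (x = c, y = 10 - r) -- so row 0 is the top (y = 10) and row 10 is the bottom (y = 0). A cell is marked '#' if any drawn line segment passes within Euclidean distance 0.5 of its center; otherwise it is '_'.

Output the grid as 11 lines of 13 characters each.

Segment 0: (10,1) -> (11,1)
Segment 1: (11,1) -> (11,3)
Segment 2: (11,3) -> (11,1)
Segment 3: (11,1) -> (11,0)

Answer: _____________
_____________
_____________
_____________
_____________
_____________
_____________
___________#_
___________#_
__________##_
___________#_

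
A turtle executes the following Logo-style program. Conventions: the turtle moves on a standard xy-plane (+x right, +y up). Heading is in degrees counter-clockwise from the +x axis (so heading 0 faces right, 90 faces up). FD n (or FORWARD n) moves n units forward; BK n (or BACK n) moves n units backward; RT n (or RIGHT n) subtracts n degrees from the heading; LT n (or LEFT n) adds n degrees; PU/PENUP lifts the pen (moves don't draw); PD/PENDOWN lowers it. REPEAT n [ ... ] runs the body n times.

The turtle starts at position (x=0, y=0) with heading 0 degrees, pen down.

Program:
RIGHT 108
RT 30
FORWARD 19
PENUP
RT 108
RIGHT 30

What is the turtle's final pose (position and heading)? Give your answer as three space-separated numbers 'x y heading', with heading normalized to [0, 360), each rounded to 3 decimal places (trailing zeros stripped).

Answer: -14.12 -12.713 84

Derivation:
Executing turtle program step by step:
Start: pos=(0,0), heading=0, pen down
RT 108: heading 0 -> 252
RT 30: heading 252 -> 222
FD 19: (0,0) -> (-14.12,-12.713) [heading=222, draw]
PU: pen up
RT 108: heading 222 -> 114
RT 30: heading 114 -> 84
Final: pos=(-14.12,-12.713), heading=84, 1 segment(s) drawn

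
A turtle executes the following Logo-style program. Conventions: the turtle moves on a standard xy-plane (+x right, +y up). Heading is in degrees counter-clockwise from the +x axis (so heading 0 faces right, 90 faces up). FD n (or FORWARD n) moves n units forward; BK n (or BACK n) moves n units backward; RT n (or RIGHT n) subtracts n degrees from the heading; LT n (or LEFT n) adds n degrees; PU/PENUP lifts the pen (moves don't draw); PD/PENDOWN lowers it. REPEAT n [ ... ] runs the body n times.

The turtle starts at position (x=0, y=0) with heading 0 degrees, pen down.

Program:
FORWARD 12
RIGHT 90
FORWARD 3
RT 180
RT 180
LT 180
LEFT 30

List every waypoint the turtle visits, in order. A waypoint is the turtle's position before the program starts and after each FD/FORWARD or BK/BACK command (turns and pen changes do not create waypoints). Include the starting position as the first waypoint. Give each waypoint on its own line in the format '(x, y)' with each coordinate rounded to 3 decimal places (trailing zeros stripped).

Answer: (0, 0)
(12, 0)
(12, -3)

Derivation:
Executing turtle program step by step:
Start: pos=(0,0), heading=0, pen down
FD 12: (0,0) -> (12,0) [heading=0, draw]
RT 90: heading 0 -> 270
FD 3: (12,0) -> (12,-3) [heading=270, draw]
RT 180: heading 270 -> 90
RT 180: heading 90 -> 270
LT 180: heading 270 -> 90
LT 30: heading 90 -> 120
Final: pos=(12,-3), heading=120, 2 segment(s) drawn
Waypoints (3 total):
(0, 0)
(12, 0)
(12, -3)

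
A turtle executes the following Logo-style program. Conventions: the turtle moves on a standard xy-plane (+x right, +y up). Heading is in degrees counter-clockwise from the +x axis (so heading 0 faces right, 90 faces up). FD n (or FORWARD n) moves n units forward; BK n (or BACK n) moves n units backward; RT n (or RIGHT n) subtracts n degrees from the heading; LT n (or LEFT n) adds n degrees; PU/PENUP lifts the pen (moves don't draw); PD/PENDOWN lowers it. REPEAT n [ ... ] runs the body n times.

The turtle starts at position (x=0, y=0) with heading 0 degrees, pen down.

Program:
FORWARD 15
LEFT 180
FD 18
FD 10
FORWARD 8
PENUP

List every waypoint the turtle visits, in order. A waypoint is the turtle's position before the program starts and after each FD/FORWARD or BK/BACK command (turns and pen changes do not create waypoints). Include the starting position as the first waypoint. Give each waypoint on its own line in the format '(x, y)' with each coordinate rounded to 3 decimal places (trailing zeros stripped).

Executing turtle program step by step:
Start: pos=(0,0), heading=0, pen down
FD 15: (0,0) -> (15,0) [heading=0, draw]
LT 180: heading 0 -> 180
FD 18: (15,0) -> (-3,0) [heading=180, draw]
FD 10: (-3,0) -> (-13,0) [heading=180, draw]
FD 8: (-13,0) -> (-21,0) [heading=180, draw]
PU: pen up
Final: pos=(-21,0), heading=180, 4 segment(s) drawn
Waypoints (5 total):
(0, 0)
(15, 0)
(-3, 0)
(-13, 0)
(-21, 0)

Answer: (0, 0)
(15, 0)
(-3, 0)
(-13, 0)
(-21, 0)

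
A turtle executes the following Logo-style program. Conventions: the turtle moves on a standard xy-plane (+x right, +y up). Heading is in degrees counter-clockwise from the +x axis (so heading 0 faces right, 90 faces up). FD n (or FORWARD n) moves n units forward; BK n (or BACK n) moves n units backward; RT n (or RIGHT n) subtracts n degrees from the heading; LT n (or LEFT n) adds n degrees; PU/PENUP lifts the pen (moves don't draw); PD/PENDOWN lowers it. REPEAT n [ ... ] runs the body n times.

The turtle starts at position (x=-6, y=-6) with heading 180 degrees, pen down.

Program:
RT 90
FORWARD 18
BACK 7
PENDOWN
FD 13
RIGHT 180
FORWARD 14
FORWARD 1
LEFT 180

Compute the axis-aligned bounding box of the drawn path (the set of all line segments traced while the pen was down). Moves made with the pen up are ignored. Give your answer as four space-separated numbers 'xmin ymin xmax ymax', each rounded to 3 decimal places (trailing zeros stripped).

Executing turtle program step by step:
Start: pos=(-6,-6), heading=180, pen down
RT 90: heading 180 -> 90
FD 18: (-6,-6) -> (-6,12) [heading=90, draw]
BK 7: (-6,12) -> (-6,5) [heading=90, draw]
PD: pen down
FD 13: (-6,5) -> (-6,18) [heading=90, draw]
RT 180: heading 90 -> 270
FD 14: (-6,18) -> (-6,4) [heading=270, draw]
FD 1: (-6,4) -> (-6,3) [heading=270, draw]
LT 180: heading 270 -> 90
Final: pos=(-6,3), heading=90, 5 segment(s) drawn

Segment endpoints: x in {-6, -6, -6, -6}, y in {-6, 3, 4, 5, 12, 18}
xmin=-6, ymin=-6, xmax=-6, ymax=18

Answer: -6 -6 -6 18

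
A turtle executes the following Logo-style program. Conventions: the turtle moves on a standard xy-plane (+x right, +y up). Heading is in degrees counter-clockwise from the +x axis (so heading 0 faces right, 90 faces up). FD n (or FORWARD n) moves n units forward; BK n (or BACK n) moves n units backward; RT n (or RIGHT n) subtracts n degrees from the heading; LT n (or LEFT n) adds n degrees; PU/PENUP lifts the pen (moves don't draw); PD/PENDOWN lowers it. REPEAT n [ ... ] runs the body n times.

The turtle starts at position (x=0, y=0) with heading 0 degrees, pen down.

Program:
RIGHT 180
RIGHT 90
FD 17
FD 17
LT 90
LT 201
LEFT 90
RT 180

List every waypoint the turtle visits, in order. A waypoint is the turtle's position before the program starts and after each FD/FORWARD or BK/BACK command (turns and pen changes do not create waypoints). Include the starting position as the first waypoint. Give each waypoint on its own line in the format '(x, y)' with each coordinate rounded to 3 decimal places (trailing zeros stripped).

Answer: (0, 0)
(0, 17)
(0, 34)

Derivation:
Executing turtle program step by step:
Start: pos=(0,0), heading=0, pen down
RT 180: heading 0 -> 180
RT 90: heading 180 -> 90
FD 17: (0,0) -> (0,17) [heading=90, draw]
FD 17: (0,17) -> (0,34) [heading=90, draw]
LT 90: heading 90 -> 180
LT 201: heading 180 -> 21
LT 90: heading 21 -> 111
RT 180: heading 111 -> 291
Final: pos=(0,34), heading=291, 2 segment(s) drawn
Waypoints (3 total):
(0, 0)
(0, 17)
(0, 34)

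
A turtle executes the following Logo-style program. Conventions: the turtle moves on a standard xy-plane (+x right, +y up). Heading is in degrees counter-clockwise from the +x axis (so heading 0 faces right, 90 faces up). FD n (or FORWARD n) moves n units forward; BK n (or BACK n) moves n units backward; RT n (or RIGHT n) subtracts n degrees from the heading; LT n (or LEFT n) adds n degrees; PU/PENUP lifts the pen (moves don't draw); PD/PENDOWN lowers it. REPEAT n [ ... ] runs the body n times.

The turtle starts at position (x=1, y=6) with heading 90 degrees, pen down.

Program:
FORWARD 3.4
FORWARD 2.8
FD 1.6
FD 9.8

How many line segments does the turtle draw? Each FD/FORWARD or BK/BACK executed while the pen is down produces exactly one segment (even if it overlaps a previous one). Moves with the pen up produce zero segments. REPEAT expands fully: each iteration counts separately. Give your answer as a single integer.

Answer: 4

Derivation:
Executing turtle program step by step:
Start: pos=(1,6), heading=90, pen down
FD 3.4: (1,6) -> (1,9.4) [heading=90, draw]
FD 2.8: (1,9.4) -> (1,12.2) [heading=90, draw]
FD 1.6: (1,12.2) -> (1,13.8) [heading=90, draw]
FD 9.8: (1,13.8) -> (1,23.6) [heading=90, draw]
Final: pos=(1,23.6), heading=90, 4 segment(s) drawn
Segments drawn: 4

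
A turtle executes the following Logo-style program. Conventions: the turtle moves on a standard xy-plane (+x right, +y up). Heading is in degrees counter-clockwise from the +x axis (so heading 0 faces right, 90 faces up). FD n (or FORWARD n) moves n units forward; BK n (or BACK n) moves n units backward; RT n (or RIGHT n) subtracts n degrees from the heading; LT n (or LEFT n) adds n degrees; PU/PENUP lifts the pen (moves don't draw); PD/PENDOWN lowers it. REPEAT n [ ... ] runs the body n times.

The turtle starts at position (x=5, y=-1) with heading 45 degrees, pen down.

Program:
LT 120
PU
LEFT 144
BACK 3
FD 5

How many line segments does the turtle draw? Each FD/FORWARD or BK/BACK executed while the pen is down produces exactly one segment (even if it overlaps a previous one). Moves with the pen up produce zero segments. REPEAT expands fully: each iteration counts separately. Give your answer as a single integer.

Executing turtle program step by step:
Start: pos=(5,-1), heading=45, pen down
LT 120: heading 45 -> 165
PU: pen up
LT 144: heading 165 -> 309
BK 3: (5,-1) -> (3.112,1.331) [heading=309, move]
FD 5: (3.112,1.331) -> (6.259,-2.554) [heading=309, move]
Final: pos=(6.259,-2.554), heading=309, 0 segment(s) drawn
Segments drawn: 0

Answer: 0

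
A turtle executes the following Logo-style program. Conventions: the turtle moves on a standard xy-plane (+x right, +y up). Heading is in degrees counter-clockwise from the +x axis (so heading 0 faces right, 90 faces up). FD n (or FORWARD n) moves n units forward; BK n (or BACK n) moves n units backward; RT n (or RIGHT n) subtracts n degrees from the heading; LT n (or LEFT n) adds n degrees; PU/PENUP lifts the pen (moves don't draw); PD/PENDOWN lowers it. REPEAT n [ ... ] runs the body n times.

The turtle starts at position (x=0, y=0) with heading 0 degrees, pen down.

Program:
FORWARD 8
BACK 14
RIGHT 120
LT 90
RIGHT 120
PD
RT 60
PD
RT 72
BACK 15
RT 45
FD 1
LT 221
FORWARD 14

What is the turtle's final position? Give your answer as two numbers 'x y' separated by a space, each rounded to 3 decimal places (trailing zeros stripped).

Executing turtle program step by step:
Start: pos=(0,0), heading=0, pen down
FD 8: (0,0) -> (8,0) [heading=0, draw]
BK 14: (8,0) -> (-6,0) [heading=0, draw]
RT 120: heading 0 -> 240
LT 90: heading 240 -> 330
RT 120: heading 330 -> 210
PD: pen down
RT 60: heading 210 -> 150
PD: pen down
RT 72: heading 150 -> 78
BK 15: (-6,0) -> (-9.119,-14.672) [heading=78, draw]
RT 45: heading 78 -> 33
FD 1: (-9.119,-14.672) -> (-8.28,-14.128) [heading=33, draw]
LT 221: heading 33 -> 254
FD 14: (-8.28,-14.128) -> (-12.139,-27.585) [heading=254, draw]
Final: pos=(-12.139,-27.585), heading=254, 5 segment(s) drawn

Answer: -12.139 -27.585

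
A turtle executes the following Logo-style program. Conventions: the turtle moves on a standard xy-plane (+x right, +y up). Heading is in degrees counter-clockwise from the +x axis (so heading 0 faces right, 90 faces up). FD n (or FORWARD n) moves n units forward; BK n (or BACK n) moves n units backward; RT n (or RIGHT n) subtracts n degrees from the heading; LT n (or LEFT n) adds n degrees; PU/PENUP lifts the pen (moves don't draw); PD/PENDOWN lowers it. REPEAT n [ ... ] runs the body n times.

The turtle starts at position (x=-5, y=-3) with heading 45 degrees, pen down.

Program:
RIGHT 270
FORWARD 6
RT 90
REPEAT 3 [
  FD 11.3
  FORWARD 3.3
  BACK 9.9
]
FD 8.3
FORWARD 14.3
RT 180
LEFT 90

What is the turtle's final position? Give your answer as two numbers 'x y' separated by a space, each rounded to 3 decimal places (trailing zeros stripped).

Executing turtle program step by step:
Start: pos=(-5,-3), heading=45, pen down
RT 270: heading 45 -> 135
FD 6: (-5,-3) -> (-9.243,1.243) [heading=135, draw]
RT 90: heading 135 -> 45
REPEAT 3 [
  -- iteration 1/3 --
  FD 11.3: (-9.243,1.243) -> (-1.252,9.233) [heading=45, draw]
  FD 3.3: (-1.252,9.233) -> (1.081,11.566) [heading=45, draw]
  BK 9.9: (1.081,11.566) -> (-5.919,4.566) [heading=45, draw]
  -- iteration 2/3 --
  FD 11.3: (-5.919,4.566) -> (2.071,12.556) [heading=45, draw]
  FD 3.3: (2.071,12.556) -> (4.405,14.89) [heading=45, draw]
  BK 9.9: (4.405,14.89) -> (-2.596,7.889) [heading=45, draw]
  -- iteration 3/3 --
  FD 11.3: (-2.596,7.889) -> (5.394,15.88) [heading=45, draw]
  FD 3.3: (5.394,15.88) -> (7.728,18.213) [heading=45, draw]
  BK 9.9: (7.728,18.213) -> (0.728,11.213) [heading=45, draw]
]
FD 8.3: (0.728,11.213) -> (6.597,17.082) [heading=45, draw]
FD 14.3: (6.597,17.082) -> (16.708,27.193) [heading=45, draw]
RT 180: heading 45 -> 225
LT 90: heading 225 -> 315
Final: pos=(16.708,27.193), heading=315, 12 segment(s) drawn

Answer: 16.708 27.193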